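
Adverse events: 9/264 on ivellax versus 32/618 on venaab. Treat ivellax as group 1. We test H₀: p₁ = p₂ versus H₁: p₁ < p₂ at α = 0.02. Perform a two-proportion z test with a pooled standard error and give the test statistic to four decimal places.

p̂₁ = 9/264 ≈ 0.034091, p̂₂ = 32/618 ≈ 0.051780.
Pooled p̂ = (9+32)/(264+618) = 41/882 = 0.046485.
SE = √(0.0443244 × 0.005406) = 0.015480.
z = (0.034091 − 0.051780)/0.015480 = -0.017689/0.015480 = -1.1427.
p-value = P(Z < -1.143) ≈ 0.1266, so at α = 0.02 we fail to reject H₀.

z = -1.1427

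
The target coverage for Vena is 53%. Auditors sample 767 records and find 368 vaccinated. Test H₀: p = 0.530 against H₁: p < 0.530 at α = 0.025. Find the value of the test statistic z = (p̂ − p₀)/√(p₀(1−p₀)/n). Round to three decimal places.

z = -2.786

p̂ = 368/767 = 0.47979.
Standard error under H₀: √(0.53×0.47/767) = 0.01802.
z = (0.47979 − 0.53)/0.01802 = -0.05021/0.01802 = -2.786.
p-value = P(Z < -2.786) ≈ 0.0027, so at α = 0.025 we reject H₀.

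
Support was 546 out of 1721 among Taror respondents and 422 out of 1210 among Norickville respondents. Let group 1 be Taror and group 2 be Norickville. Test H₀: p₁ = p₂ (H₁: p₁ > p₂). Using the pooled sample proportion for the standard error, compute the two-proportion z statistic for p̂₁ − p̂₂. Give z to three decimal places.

z = -1.785

p̂₁ = 546/1721 = 0.317257, p̂₂ = 422/1210 = 0.348760.
Pooled p̂ = (546+422)/(1721+1210) = 968/2931 = 0.330263.
SE = √(0.221189 × 0.0014075) = 0.017644.
z = (0.317257 − 0.348760)/0.017644 = -0.031503/0.017644 = -1.785.
p-value = P(Z > -1.785) ≈ 0.9629.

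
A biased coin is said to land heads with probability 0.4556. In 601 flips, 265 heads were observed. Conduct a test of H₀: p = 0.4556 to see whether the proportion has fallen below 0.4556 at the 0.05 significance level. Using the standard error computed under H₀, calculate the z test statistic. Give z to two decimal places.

z = -0.72

p̂ = 265/601 ≈ 0.4409.
Under H₀, SE = √(0.4556·0.5444/601) = √(0.000412693) = 0.0203.
z = (0.4409 − 0.4556)/0.0203 = -0.0147/0.0203 = -0.72.
p-value = P(Z < -0.722) ≈ 0.2351, so at α = 0.05 we fail to reject H₀.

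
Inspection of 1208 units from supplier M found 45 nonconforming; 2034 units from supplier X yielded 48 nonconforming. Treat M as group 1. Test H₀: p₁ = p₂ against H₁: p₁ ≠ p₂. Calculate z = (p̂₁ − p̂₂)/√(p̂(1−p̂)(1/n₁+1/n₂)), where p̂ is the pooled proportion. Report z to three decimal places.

p̂₁ = 45/1208 = 0.03725, p̂₂ = 48/2034 = 0.02360.
Pooled p̂ = (45+48)/(1208+2034) = 93/3242 = 0.02869.
SE = √(p̂(1−p̂)(1/n₁+1/n₂)) = √(0.02869·0.97131·0.00131946) = √(3.67642e-05) = 0.00606.
z = (0.03725 − 0.02360)/0.00606 = 0.01365/0.00606 = 2.252.
p-value = 2·P(Z > 2.252) ≈ 0.0243.

z = 2.252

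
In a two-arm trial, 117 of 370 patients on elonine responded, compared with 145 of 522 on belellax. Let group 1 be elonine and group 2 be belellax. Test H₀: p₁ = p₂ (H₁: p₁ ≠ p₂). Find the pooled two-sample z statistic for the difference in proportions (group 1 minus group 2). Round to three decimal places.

p̂₁ = 117/370 = 0.31622, p̂₂ = 145/522 = 0.27778.
Pooled p̂ = (117+145)/(370+522) = 262/892 = 0.29372.
SE = √(p̂(1−p̂)(1/n₁+1/n₂)) = √(0.29372·0.70628·0.00461841) = √(0.000958087) = 0.03095.
z = (0.31622 − 0.27778)/0.03095 = 0.03844/0.03095 = 1.242.

z = 1.242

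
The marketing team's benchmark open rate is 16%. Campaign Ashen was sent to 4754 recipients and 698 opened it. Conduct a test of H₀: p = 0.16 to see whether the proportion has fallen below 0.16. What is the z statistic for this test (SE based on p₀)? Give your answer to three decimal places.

z = -2.478

p̂ = 698/4754 ≈ 0.146824.
Under H₀, SE = √(0.16·0.84/4754) = √(2.82709e-05) = 0.005317.
z = (0.146824 − 0.16)/0.005317 = -0.013176/0.005317 = -2.478.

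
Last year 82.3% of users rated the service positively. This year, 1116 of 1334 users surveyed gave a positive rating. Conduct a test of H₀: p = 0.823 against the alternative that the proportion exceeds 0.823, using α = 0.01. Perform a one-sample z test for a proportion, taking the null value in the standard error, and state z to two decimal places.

p̂ = 1116/1334 = 0.83658.
SE = √(p₀(1−p₀)/n) = √(0.14567/1334) = 0.01045.
z = (0.83658 − 0.823)/0.01045 = 0.01358/0.01045 = 1.30.
p-value = P(Z > 1.300) ≈ 0.0969. With α = 0.01, fail to reject H₀.

z = 1.30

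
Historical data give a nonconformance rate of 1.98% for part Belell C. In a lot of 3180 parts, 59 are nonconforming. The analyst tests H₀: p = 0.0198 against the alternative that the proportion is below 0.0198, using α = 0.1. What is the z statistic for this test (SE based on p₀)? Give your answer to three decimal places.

p̂ = 59/3180 = 0.018553.
Under H₀, SE = √(0.0198·0.9802/3180) = √(6.10313e-06) = 0.002470.
z = (0.018553 − 0.0198)/0.002470 = -0.001247/0.002470 = -0.505.
p-value = P(Z < -0.505) ≈ 0.3069; since p > α = 0.1, fail to reject H₀.

z = -0.505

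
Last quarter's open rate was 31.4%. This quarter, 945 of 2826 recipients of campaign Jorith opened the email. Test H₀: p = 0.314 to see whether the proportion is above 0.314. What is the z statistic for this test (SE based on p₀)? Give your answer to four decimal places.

p̂ = 945/2826 ≈ 0.33439490.
Under H₀, SE = √(0.314·0.686/2826) = √(7.62222e-05) = 0.00873053.
z = (0.33439490 − 0.314)/0.00873053 = 0.02039490/0.00873053 = 2.3360.
p-value = P(Z > 2.336) ≈ 0.0097.

z = 2.3360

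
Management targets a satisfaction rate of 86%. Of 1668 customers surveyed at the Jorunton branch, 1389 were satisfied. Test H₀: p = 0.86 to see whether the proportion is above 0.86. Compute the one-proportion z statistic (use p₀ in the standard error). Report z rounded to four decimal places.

z = -3.2093

p̂ = 1389/1668 = 0.832734.
Under H₀, SE = √(0.86·0.14/1668) = √(7.21823e-05) = 0.008496.
z = (0.832734 − 0.86)/0.008496 = -0.027266/0.008496 = -3.2093.
p-value = P(Z > -3.209) ≈ 0.9993.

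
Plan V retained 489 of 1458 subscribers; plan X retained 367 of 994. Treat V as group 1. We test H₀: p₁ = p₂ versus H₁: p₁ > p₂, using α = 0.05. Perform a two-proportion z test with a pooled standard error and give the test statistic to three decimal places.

p̂₁ = 489/1458 = 0.33539, p̂₂ = 367/994 = 0.36922.
Pooled p̂ = (489+367)/(1458+994) = 856/2452 = 0.34910.
SE = √(p̂(1−p̂)(1/n₁+1/n₂)) = √(0.34910·0.65090·0.00169191) = √(0.000384452) = 0.01961.
z = (0.33539 − 0.36922)/0.01961 = -0.03383/0.01961 = -1.725.
p-value = P(Z > -1.725) ≈ 0.9577; since p > α = 0.05, fail to reject H₀.

z = -1.725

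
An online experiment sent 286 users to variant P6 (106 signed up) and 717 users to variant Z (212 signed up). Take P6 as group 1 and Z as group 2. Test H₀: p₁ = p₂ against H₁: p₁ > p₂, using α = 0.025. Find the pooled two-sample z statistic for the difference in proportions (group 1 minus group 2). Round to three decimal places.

z = 2.303

p̂₁ = 106/286 ≈ 0.37063, p̂₂ = 212/717 ≈ 0.29568.
Pooled p̂ = (106+212)/(286+717) = 318/1003 = 0.31705.
SE = √(0.216529 × 0.0048912) = 0.03254.
z = (0.37063 − 0.29568)/0.03254 = 0.07495/0.03254 = 2.303.
p-value = P(Z > 2.303) ≈ 0.0106; since p < α = 0.025, reject H₀.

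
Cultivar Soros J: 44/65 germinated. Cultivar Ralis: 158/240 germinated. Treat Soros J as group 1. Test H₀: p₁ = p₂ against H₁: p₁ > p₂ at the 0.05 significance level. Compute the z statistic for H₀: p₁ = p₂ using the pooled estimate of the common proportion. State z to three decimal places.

z = 0.281

p̂₁ = 44/65 = 0.67692, p̂₂ = 158/240 = 0.65833.
Pooled p̂ = (44+158)/(65+240) = 202/305 = 0.66230.
SE = √(p̂(1−p̂)(1/n₁+1/n₂)) = √(0.66230·0.33770·0.0195513) = √(0.00437285) = 0.06613.
z = (0.67692 − 0.65833)/0.06613 = 0.01859/0.06613 = 0.281.
p-value = P(Z > 0.281) ≈ 0.3893, so at α = 0.05 we fail to reject H₀.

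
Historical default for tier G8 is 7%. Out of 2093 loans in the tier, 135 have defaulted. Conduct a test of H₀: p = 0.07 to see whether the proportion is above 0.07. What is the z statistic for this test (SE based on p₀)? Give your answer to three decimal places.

p̂ = 135/2093 = 0.06450.
SE = √(p₀(1−p₀)/n) = √(0.0651/2093) = 0.00558.
z = (0.06450 − 0.07)/0.00558 = -0.00550/0.00558 = -0.986.

z = -0.986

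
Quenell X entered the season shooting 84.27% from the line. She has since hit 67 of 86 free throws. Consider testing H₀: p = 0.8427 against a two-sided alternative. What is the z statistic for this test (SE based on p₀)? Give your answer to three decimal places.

z = -1.621

p̂ = 67/86 = 0.77907.
SE = √(p₀(1−p₀)/n) = √(0.13256/86) = 0.03926.
z = (0.77907 − 0.8427)/0.03926 = -0.06363/0.03926 = -1.621.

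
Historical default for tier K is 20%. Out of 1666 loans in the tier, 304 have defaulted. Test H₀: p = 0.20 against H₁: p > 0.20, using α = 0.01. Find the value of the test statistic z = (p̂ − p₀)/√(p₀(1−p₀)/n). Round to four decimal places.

z = -1.7885

p̂ = 304/1666 ≈ 0.182473.
Under H₀, SE = √(0.2·0.8/1666) = √(9.60384e-05) = 0.009800.
z = (0.182473 − 0.2)/0.009800 = -0.017527/0.009800 = -1.7885.
p-value = P(Z > -1.788) ≈ 0.9632, so at α = 0.01 we fail to reject H₀.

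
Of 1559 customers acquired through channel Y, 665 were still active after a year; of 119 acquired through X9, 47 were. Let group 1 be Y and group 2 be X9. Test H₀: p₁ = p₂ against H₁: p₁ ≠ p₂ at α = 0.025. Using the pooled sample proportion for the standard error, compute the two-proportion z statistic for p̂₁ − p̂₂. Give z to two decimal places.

z = 0.67

p̂₁ = 665/1559 = 0.4266, p̂₂ = 47/119 = 0.3950.
Pooled p̂ = (665+47)/(1559+119) = 712/1678 = 0.4243.
SE = √(p̂(1−p̂)(1/n₁+1/n₂)) = √(0.4243·0.5757·0.0090448) = √(0.00220939) = 0.0470.
z = (0.4266 − 0.3950)/0.0470 = 0.0316/0.0470 = 0.67.
p-value = 2·P(Z > 0.672) ≈ 0.5014, so at α = 0.025 we fail to reject H₀.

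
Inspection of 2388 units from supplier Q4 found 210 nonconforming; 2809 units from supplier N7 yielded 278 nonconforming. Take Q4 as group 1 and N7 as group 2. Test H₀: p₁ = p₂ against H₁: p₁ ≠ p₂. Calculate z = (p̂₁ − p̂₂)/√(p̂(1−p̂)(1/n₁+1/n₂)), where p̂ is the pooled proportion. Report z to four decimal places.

p̂₁ = 210/2388 ≈ 0.087940, p̂₂ = 278/2809 ≈ 0.098968.
Pooled p̂ = (210+278)/(2388+2809) = 488/5197 = 0.093900.
SE = √(p̂(1−p̂)(1/n₁+1/n₂)) = √(0.093900·0.906100·0.000774759) = √(6.59189e-05) = 0.008119.
z = (0.087940 − 0.098968)/0.008119 = -0.011028/0.008119 = -1.3583.
p-value = 2·P(Z > 1.358) ≈ 0.1744.

z = -1.3583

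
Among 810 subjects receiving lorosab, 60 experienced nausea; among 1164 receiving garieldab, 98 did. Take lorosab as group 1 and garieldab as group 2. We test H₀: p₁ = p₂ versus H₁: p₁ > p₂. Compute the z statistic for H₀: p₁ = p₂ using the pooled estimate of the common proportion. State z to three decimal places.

p̂₁ = 60/810 ≈ 0.07407, p̂₂ = 98/1164 ≈ 0.08419.
Pooled p̂ = (60+98)/(810+1164) = 158/1974 = 0.08004.
SE = √(p̂(1−p̂)(1/n₁+1/n₂)) = √(0.08004·0.91996·0.00209367) = √(0.000154166) = 0.01242.
z = (0.07407 − 0.08419)/0.01242 = -0.01012/0.01242 = -0.815.

z = -0.815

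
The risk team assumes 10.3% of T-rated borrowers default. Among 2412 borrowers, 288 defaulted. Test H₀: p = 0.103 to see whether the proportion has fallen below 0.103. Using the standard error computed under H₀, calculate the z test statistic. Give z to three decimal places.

p̂ = 288/2412 = 0.119403.
Under H₀, SE = √(0.103·0.897/2412) = √(3.83047e-05) = 0.006189.
z = (0.119403 − 0.103)/0.006189 = 0.016403/0.006189 = 2.650.
p-value = P(Z < 2.650) ≈ 0.9960.

z = 2.650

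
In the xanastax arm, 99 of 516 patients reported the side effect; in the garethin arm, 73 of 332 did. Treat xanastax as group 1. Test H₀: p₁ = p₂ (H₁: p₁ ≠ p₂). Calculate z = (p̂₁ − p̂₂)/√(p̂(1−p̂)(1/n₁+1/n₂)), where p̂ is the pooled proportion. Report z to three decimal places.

z = -0.990

p̂₁ = 99/516 = 0.19186, p̂₂ = 73/332 = 0.21988.
Pooled p̂ = (99+73)/(516+332) = 172/848 = 0.20283.
SE = √(p̂(1−p̂)(1/n₁+1/n₂)) = √(0.20283·0.79717·0.00495003) = √(0.000800371) = 0.02829.
z = (0.19186 − 0.21988)/0.02829 = -0.02802/0.02829 = -0.990.
Two-sided p-value ≈ 2·Φ(−0.990) = 0.3220.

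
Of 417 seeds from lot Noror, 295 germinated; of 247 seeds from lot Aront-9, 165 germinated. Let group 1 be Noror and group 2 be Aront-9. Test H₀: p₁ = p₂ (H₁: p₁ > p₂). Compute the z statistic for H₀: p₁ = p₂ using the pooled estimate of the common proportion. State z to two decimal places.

p̂₁ = 295/417 = 0.7074, p̂₂ = 165/247 = 0.6680.
Pooled p̂ = (295+165)/(417+247) = 460/664 = 0.6928.
SE = √(p̂(1−p̂)(1/n₁+1/n₂)) = √(0.6928·0.3072·0.00644666) = √(0.0013721) = 0.0370.
z = (0.7074 − 0.6680)/0.0370 = 0.0394/0.0370 = 1.06.
p-value = P(Z > 1.064) ≈ 0.1436.

z = 1.06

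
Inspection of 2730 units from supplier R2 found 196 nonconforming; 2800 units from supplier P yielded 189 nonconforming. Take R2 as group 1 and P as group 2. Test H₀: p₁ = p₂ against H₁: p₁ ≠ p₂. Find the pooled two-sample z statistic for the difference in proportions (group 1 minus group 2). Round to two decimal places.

z = 0.63

p̂₁ = 196/2730 = 0.0718, p̂₂ = 189/2800 = 0.0675.
Pooled p̂ = (196+189)/(2730+2800) = 385/5530 = 0.0696.
SE = √(0.0647733 × 0.000723443) = 0.0068.
z = (0.0718 − 0.0675)/0.0068 = 0.0043/0.0068 = 0.63.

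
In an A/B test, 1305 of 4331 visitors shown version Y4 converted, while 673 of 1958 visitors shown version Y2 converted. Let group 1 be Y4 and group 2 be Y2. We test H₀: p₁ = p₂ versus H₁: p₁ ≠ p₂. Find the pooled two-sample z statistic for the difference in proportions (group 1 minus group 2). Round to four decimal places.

p̂₁ = 1305/4331 ≈ 0.301316, p̂₂ = 673/1958 ≈ 0.343718.
Pooled p̂ = (1305+673)/(4331+1958) = 1978/6289 = 0.314517.
SE = √(0.215596 × 0.000741619) = 0.012645.
z = (0.301316 − 0.343718)/0.012645 = -0.042402/0.012645 = -3.3533.

z = -3.3533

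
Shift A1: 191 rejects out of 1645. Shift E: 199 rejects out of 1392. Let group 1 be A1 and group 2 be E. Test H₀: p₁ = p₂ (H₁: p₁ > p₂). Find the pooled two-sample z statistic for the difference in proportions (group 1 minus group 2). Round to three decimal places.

p̂₁ = 191/1645 = 0.11611, p̂₂ = 199/1392 = 0.14296.
Pooled p̂ = (191+199)/(1645+1392) = 390/3037 = 0.12842.
SE = √(p̂(1−p̂)(1/n₁+1/n₂)) = √(0.12842·0.87158·0.00132629) = √(0.000148446) = 0.01218.
z = (0.11611 − 0.14296)/0.01218 = -0.02685/0.01218 = -2.204.

z = -2.204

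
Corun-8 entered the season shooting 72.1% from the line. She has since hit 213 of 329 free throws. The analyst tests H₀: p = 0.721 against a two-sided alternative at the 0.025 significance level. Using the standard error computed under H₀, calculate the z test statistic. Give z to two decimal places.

z = -2.98

p̂ = 213/329 = 0.6474.
Standard error under H₀: √(0.721×0.279/329) = 0.0247.
z = (0.6474 − 0.721)/0.0247 = -0.0736/0.0247 = -2.98.
Two-sided p-value ≈ 2·Φ(−2.976) = 0.0029; since p < α = 0.025, reject H₀.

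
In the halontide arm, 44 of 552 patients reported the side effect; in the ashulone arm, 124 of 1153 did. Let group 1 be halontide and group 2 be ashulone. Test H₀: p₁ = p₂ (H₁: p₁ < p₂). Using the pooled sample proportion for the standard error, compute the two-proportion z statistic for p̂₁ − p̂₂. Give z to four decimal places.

z = -1.8045

p̂₁ = 44/552 ≈ 0.079710, p̂₂ = 124/1153 ≈ 0.107546.
Pooled p̂ = (44+124)/(552+1153) = 168/1705 = 0.098534.
SE = √(p̂(1−p̂)(1/n₁+1/n₂)) = √(0.098534·0.901466·0.0026789) = √(0.000237953) = 0.015426.
z = (0.079710 − 0.107546)/0.015426 = -0.027836/0.015426 = -1.8045.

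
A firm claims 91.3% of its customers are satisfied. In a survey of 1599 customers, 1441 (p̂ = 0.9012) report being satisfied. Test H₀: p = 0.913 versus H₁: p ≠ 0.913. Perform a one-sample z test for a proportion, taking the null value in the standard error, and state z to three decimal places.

z = -1.676

p̂ = 1441/1599 = 0.901188.
SE = √(p₀(1−p₀)/n) = √(0.079431/1599) = 0.007048.
z = (0.901188 − 0.913)/0.007048 = -0.011812/0.007048 = -1.676.
Two-sided p-value ≈ 2·Φ(−1.676) = 0.0938.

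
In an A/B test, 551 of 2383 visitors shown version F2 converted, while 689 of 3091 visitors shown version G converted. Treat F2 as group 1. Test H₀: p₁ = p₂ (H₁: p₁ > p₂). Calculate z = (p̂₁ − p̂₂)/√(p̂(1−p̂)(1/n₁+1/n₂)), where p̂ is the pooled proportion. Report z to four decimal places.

z = 0.7288

p̂₁ = 551/2383 ≈ 0.231221, p̂₂ = 689/3091 ≈ 0.222905.
Pooled p̂ = (551+689)/(2383+3091) = 1240/5474 = 0.226525.
SE = √(p̂(1−p̂)(1/n₁+1/n₂)) = √(0.226525·0.773475·0.000743159) = √(0.00013021) = 0.011411.
z = (0.231221 − 0.222905)/0.011411 = 0.008316/0.011411 = 0.7288.
p-value = P(Z > 0.729) ≈ 0.2331.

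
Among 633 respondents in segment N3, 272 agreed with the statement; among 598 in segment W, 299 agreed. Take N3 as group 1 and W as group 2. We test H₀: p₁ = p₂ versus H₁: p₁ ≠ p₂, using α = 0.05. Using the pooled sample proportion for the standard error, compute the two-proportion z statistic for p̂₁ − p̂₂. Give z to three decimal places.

z = -2.472

p̂₁ = 272/633 ≈ 0.42970, p̂₂ = 299/598 ≈ 0.50000.
Pooled p̂ = (272+299)/(633+598) = 571/1231 = 0.46385.
SE = √(p̂(1−p̂)(1/n₁+1/n₂)) = √(0.46385·0.53615·0.00325202) = √(0.000808755) = 0.02844.
z = (0.42970 − 0.50000)/0.02844 = -0.07030/0.02844 = -2.472.
Two-sided p-value ≈ 2·Φ(−2.472) = 0.0134. With α = 0.05, reject H₀.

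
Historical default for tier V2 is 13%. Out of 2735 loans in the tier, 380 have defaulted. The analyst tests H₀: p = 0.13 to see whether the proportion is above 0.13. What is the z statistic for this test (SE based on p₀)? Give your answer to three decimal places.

p̂ = 380/2735 = 0.13894.
Under H₀, SE = √(0.13·0.87/2735) = √(4.13528e-05) = 0.00643.
z = (0.13894 − 0.13)/0.00643 = 0.00894/0.00643 = 1.390.

z = 1.390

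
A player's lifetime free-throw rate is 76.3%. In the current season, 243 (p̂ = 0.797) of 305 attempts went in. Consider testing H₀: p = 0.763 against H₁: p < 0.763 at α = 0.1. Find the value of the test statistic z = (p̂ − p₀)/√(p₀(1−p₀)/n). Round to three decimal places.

z = 1.385

p̂ = 243/305 ≈ 0.79672.
Standard error under H₀: √(0.763×0.237/305) = 0.02435.
z = (0.79672 − 0.763)/0.02435 = 0.03372/0.02435 = 1.385.
p-value = P(Z < 1.385) ≈ 0.9170, so at α = 0.1 we fail to reject H₀.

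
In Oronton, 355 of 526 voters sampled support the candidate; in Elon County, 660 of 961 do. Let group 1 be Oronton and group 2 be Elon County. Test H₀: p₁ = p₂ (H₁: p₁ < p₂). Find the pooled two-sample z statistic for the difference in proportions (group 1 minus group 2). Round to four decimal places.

p̂₁ = 355/526 ≈ 0.674905, p̂₂ = 660/961 ≈ 0.686785.
Pooled p̂ = (355+660)/(526+961) = 1015/1487 = 0.682582.
SE = √(0.216664 × 0.00294172) = 0.025246.
z = (0.674905 − 0.686785)/0.025246 = -0.011880/0.025246 = -0.4706.

z = -0.4706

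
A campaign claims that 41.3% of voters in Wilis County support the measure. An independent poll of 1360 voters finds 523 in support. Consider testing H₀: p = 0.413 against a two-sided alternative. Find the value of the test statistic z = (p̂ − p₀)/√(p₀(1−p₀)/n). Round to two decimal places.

p̂ = 523/1360 ≈ 0.38456.
Under H₀, SE = √(0.413·0.587/1360) = √(0.000178258) = 0.01335.
z = (0.38456 − 0.413)/0.01335 = -0.02844/0.01335 = -2.13.
p-value = 2·P(Z > 2.130) ≈ 0.0332.

z = -2.13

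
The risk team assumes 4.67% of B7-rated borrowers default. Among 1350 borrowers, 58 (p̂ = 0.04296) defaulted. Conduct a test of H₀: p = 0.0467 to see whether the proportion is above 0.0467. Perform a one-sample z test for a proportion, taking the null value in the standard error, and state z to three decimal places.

z = -0.651

p̂ = 58/1350 ≈ 0.042963.
Standard error under H₀: √(0.0467×0.9533/1350) = 0.005743.
z = (0.042963 − 0.0467)/0.005743 = -0.003737/0.005743 = -0.651.
p-value = P(Z > -0.651) ≈ 0.7424.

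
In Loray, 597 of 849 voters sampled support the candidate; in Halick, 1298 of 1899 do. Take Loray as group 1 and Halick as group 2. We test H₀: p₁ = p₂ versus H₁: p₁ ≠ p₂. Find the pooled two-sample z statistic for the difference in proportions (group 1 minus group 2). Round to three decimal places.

p̂₁ = 597/849 = 0.70318, p̂₂ = 1298/1899 = 0.68352.
Pooled p̂ = (597+1298)/(849+1899) = 1895/2748 = 0.68959.
SE = √(p̂(1−p̂)(1/n₁+1/n₂)) = √(0.68959·0.31041·0.00170445) = √(0.000364845) = 0.01910.
z = (0.70318 − 0.68352)/0.01910 = 0.01966/0.01910 = 1.029.
p-value = 2·P(Z > 1.029) ≈ 0.3033.

z = 1.029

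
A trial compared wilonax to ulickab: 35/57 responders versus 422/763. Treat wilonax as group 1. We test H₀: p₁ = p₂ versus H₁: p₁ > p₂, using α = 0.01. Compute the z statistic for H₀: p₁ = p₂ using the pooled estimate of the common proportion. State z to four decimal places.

z = 0.8937

p̂₁ = 35/57 ≈ 0.614035, p̂₂ = 422/763 ≈ 0.553080.
Pooled p̂ = (35+422)/(57+763) = 457/820 = 0.557317.
SE = √(p̂(1−p̂)(1/n₁+1/n₂)) = √(0.557317·0.442683·0.0188545) = √(0.00465168) = 0.068203.
z = (0.614035 − 0.553080)/0.068203 = 0.060955/0.068203 = 0.8937.
p-value = P(Z > 0.894) ≈ 0.1857; since p > α = 0.01, fail to reject H₀.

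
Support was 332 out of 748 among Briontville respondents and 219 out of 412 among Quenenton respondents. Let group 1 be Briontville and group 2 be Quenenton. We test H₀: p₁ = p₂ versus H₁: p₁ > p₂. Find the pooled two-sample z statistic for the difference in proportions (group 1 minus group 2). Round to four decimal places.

z = -2.8626

p̂₁ = 332/748 = 0.443850, p̂₂ = 219/412 = 0.531553.
Pooled p̂ = (332+219)/(748+412) = 551/1160 = 0.475000.
SE = √(0.249375 × 0.00376408) = 0.030638.
z = (0.443850 − 0.531553)/0.030638 = -0.087703/0.030638 = -2.8626.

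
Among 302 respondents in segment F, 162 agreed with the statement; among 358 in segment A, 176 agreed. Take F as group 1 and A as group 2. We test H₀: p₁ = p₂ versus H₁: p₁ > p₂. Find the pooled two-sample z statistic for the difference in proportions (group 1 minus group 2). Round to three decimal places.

z = 1.147

p̂₁ = 162/302 = 0.53642, p̂₂ = 176/358 = 0.49162.
Pooled p̂ = (162+176)/(302+358) = 338/660 = 0.51212.
SE = √(0.249853 × 0.00610455) = 0.03905.
z = (0.53642 − 0.49162)/0.03905 = 0.04480/0.03905 = 1.147.
p-value = P(Z > 1.147) ≈ 0.1256.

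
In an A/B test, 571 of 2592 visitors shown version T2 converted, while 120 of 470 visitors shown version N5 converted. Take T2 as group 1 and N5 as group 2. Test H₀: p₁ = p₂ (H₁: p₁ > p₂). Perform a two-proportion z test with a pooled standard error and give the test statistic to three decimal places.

z = -1.671

p̂₁ = 571/2592 ≈ 0.22029, p̂₂ = 120/470 ≈ 0.25532.
Pooled p̂ = (571+120)/(2592+470) = 691/3062 = 0.22567.
SE = √(0.174743 × 0.00251346) = 0.02096.
z = (0.22029 − 0.25532)/0.02096 = -0.03503/0.02096 = -1.671.
p-value = P(Z > -1.671) ≈ 0.9527.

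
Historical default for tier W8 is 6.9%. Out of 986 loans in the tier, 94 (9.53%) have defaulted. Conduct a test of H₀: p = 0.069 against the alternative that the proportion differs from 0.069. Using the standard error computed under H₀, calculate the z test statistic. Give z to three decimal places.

z = 3.263

p̂ = 94/986 = 0.09533.
Under H₀, SE = √(0.069·0.931/986) = √(6.51511e-05) = 0.00807.
z = (0.09533 − 0.069)/0.00807 = 0.02633/0.00807 = 3.263.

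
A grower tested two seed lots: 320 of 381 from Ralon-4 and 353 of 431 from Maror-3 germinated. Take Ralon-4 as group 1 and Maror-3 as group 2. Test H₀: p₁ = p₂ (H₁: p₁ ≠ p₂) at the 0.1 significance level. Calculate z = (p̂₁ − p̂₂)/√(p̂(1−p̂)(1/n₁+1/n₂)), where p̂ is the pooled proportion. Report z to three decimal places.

z = 0.788

p̂₁ = 320/381 = 0.83990, p̂₂ = 353/431 = 0.81903.
Pooled p̂ = (320+353)/(381+431) = 673/812 = 0.82882.
SE = √(p̂(1−p̂)(1/n₁+1/n₂)) = √(0.82882·0.17118·0.00494486) = √(0.000701571) = 0.02649.
z = (0.83990 − 0.81903)/0.02649 = 0.02087/0.02649 = 0.788.
Two-sided p-value ≈ 2·Φ(−0.788) = 0.4307, so at α = 0.1 we fail to reject H₀.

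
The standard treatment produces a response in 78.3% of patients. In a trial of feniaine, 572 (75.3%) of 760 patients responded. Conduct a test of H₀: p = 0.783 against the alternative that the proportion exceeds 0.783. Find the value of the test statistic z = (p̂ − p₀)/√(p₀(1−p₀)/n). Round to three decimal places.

p̂ = 572/760 = 0.75263.
Under H₀, SE = √(0.783·0.217/760) = √(0.000223567) = 0.01495.
z = (0.75263 − 0.783)/0.01495 = -0.03037/0.01495 = -2.031.

z = -2.031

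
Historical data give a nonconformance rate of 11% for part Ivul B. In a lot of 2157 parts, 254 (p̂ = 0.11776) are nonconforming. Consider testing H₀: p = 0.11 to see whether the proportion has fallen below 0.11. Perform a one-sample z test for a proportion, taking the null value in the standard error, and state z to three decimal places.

p̂ = 254/2157 = 0.11776.
SE = √(p₀(1−p₀)/n) = √(0.0979/2157) = 0.00674.
z = (0.11776 − 0.11)/0.00674 = 0.00776/0.00674 = 1.151.
p-value = P(Z < 1.151) ≈ 0.8752.

z = 1.151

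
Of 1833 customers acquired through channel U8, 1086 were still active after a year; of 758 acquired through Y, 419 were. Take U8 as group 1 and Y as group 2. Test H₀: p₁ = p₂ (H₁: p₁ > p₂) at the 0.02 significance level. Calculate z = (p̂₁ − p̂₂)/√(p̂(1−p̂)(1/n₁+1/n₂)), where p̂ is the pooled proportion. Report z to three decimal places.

z = 1.863

p̂₁ = 1086/1833 = 0.59247, p̂₂ = 419/758 = 0.55277.
Pooled p̂ = (1086+419)/(1833+758) = 1505/2591 = 0.58086.
SE = √(p̂(1−p̂)(1/n₁+1/n₂)) = √(0.58086·0.41914·0.00186481) = √(0.000454012) = 0.02131.
z = (0.59247 − 0.55277)/0.02131 = 0.03970/0.02131 = 1.863.
p-value = P(Z > 1.863) ≈ 0.0312; since p > α = 0.02, fail to reject H₀.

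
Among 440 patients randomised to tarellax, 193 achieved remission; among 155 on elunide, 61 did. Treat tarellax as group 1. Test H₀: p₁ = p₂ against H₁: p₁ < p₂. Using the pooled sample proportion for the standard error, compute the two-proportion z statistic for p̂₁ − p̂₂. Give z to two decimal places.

z = 0.98

p̂₁ = 193/440 ≈ 0.4386, p̂₂ = 61/155 ≈ 0.3935.
Pooled p̂ = (193+61)/(440+155) = 254/595 = 0.4269.
SE = √(0.244655 × 0.00872434) = 0.0462.
z = (0.4386 − 0.3935)/0.0462 = 0.0451/0.0462 = 0.98.
p-value = P(Z < 0.976) ≈ 0.8354.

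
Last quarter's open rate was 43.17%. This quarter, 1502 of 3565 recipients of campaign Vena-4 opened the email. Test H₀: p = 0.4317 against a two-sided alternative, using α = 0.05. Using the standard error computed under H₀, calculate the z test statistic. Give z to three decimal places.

p̂ = 1502/3565 = 0.42132.
Under H₀, SE = √(0.4317·0.5683/3565) = √(6.88177e-05) = 0.00830.
z = (0.42132 − 0.4317)/0.00830 = -0.01038/0.00830 = -1.251.
p-value = 2·P(Z > 1.251) ≈ 0.2108. With α = 0.05, fail to reject H₀.

z = -1.251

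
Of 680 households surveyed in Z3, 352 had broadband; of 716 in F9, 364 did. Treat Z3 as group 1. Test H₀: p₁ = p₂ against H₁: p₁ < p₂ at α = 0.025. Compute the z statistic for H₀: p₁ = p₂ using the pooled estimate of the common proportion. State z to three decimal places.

p̂₁ = 352/680 ≈ 0.51765, p̂₂ = 364/716 ≈ 0.50838.
Pooled p̂ = (352+364)/(680+716) = 716/1396 = 0.51289.
SE = √(0.249834 × 0.00286724) = 0.02676.
z = (0.51765 − 0.50838)/0.02676 = 0.00927/0.02676 = 0.346.
p-value = P(Z < 0.346) ≈ 0.6354, so at α = 0.025 we fail to reject H₀.

z = 0.346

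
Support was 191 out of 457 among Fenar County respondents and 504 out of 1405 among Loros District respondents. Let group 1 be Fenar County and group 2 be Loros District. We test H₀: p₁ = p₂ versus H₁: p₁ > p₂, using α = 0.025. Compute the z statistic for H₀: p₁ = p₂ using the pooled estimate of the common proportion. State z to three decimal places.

p̂₁ = 191/457 = 0.417943, p̂₂ = 504/1405 = 0.358719.
Pooled p̂ = (191+504)/(457+1405) = 695/1862 = 0.373255.
SE = √(0.233936 × 0.00289993) = 0.026046.
z = (0.417943 − 0.358719)/0.026046 = 0.059224/0.026046 = 2.274.
p-value = P(Z > 2.274) ≈ 0.0115; since p < α = 0.025, reject H₀.

z = 2.274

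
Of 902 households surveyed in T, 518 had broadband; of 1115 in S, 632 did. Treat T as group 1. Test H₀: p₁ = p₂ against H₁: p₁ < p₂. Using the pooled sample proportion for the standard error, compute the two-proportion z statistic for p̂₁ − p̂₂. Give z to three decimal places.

p̂₁ = 518/902 ≈ 0.574279, p̂₂ = 632/1115 ≈ 0.566816.
Pooled p̂ = (518+632)/(902+1115) = 1150/2017 = 0.570154.
SE = √(0.245078 × 0.00200551) = 0.022170.
z = (0.574279 − 0.566816)/0.022170 = 0.007463/0.022170 = 0.337.
p-value = P(Z < 0.337) ≈ 0.6318.

z = 0.337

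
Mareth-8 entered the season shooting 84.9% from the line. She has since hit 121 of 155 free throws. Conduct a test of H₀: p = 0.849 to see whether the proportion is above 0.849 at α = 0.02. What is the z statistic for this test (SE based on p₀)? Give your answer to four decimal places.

z = -2.3768

p̂ = 121/155 = 0.780645.
Under H₀, SE = √(0.849·0.151/155) = √(0.00082709) = 0.028759.
z = (0.780645 − 0.849)/0.028759 = -0.068355/0.028759 = -2.3768.
p-value = P(Z > -2.377) ≈ 0.9913, so at α = 0.02 we fail to reject H₀.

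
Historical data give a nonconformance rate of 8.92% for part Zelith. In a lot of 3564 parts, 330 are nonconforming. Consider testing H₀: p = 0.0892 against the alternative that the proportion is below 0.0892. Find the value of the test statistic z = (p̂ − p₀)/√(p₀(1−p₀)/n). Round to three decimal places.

z = 0.711

p̂ = 330/3564 ≈ 0.09259.
Under H₀, SE = √(0.0892·0.9108/3564) = √(2.27956e-05) = 0.00477.
z = (0.09259 − 0.0892)/0.00477 = 0.00339/0.00477 = 0.711.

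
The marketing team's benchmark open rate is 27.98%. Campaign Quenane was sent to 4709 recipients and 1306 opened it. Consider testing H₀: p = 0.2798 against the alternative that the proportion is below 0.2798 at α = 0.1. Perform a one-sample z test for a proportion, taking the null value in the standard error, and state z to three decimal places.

z = -0.376

p̂ = 1306/4709 ≈ 0.27734.
Standard error under H₀: √(0.2798×0.7202/4709) = 0.00654.
z = (0.27734 − 0.2798)/0.00654 = -0.00246/0.00654 = -0.376.
p-value = P(Z < -0.376) ≈ 0.3535; since p > α = 0.1, fail to reject H₀.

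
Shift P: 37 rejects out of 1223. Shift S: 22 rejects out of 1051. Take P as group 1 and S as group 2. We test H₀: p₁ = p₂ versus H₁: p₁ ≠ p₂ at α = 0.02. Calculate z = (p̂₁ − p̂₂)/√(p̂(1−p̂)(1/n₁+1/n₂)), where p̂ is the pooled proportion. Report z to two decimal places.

p̂₁ = 37/1223 ≈ 0.03025, p̂₂ = 22/1051 ≈ 0.02093.
Pooled p̂ = (37+22)/(1223+1051) = 59/2274 = 0.02595.
SE = √(p̂(1−p̂)(1/n₁+1/n₂)) = √(0.02595·0.97405·0.00176914) = √(4.47101e-05) = 0.00669.
z = (0.03025 − 0.02093)/0.00669 = 0.00932/0.00669 = 1.39.
p-value = 2·P(Z > 1.394) ≈ 0.1633; since p > α = 0.02, fail to reject H₀.

z = 1.39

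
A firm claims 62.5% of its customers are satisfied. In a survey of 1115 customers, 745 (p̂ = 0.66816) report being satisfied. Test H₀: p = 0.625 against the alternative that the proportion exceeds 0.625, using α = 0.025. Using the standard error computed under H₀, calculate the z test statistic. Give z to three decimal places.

z = 2.977

p̂ = 745/1115 ≈ 0.66816.
Standard error under H₀: √(0.625×0.375/1115) = 0.01450.
z = (0.66816 − 0.625)/0.01450 = 0.04316/0.01450 = 2.977.
p-value = P(Z > 2.977) ≈ 0.0015; since p < α = 0.025, reject H₀.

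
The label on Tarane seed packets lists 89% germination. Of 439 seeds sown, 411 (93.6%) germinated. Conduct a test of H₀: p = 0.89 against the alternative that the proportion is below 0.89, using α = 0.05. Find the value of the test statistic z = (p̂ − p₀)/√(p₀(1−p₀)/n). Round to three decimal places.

z = 3.095

p̂ = 411/439 ≈ 0.936219.
Under H₀, SE = √(0.89·0.11/439) = √(0.000223007) = 0.014933.
z = (0.936219 − 0.89)/0.014933 = 0.046219/0.014933 = 3.095.
p-value = P(Z < 3.095) ≈ 0.9990. With α = 0.05, fail to reject H₀.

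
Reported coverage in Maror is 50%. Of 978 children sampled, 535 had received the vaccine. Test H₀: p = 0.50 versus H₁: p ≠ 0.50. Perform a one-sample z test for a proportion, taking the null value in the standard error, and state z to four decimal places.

z = 2.9418

p̂ = 535/978 ≈ 0.5470348.
Under H₀, SE = √(0.5·0.5/978) = √(0.000255624) = 0.0159882.
z = (0.5470348 − 0.5)/0.0159882 = 0.0470348/0.0159882 = 2.9418.
p-value = 2·P(Z > 2.942) ≈ 0.0033.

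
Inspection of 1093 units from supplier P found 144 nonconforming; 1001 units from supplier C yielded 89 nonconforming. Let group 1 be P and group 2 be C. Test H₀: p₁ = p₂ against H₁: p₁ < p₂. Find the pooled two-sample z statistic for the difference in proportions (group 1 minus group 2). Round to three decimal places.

z = 3.114

p̂₁ = 144/1093 ≈ 0.131747, p̂₂ = 89/1001 ≈ 0.088911.
Pooled p̂ = (144+89)/(1093+1001) = 233/2094 = 0.111270.
SE = √(0.0988892 × 0.00191391) = 0.013757.
z = (0.131747 − 0.088911)/0.013757 = 0.042836/0.013757 = 3.114.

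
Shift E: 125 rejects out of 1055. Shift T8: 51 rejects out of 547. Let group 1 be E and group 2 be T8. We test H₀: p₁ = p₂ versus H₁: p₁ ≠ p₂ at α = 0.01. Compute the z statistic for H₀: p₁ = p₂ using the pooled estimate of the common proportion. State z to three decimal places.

p̂₁ = 125/1055 = 0.11848, p̂₂ = 51/547 = 0.09324.
Pooled p̂ = (125+51)/(1055+547) = 176/1602 = 0.10986.
SE = √(p̂(1−p̂)(1/n₁+1/n₂)) = √(0.10986·0.89014·0.00277602) = √(0.000271475) = 0.01648.
z = (0.11848 − 0.09324)/0.01648 = 0.02524/0.01648 = 1.532.
Two-sided p-value ≈ 2·Φ(−1.532) = 0.1254. With α = 0.01, fail to reject H₀.

z = 1.532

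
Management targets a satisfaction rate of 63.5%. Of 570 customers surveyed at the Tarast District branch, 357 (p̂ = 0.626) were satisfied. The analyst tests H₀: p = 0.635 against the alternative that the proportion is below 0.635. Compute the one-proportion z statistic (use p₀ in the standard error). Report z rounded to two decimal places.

p̂ = 357/570 ≈ 0.6263.
Standard error under H₀: √(0.635×0.365/570) = 0.0202.
z = (0.6263 − 0.635)/0.0202 = -0.0087/0.0202 = -0.43.
p-value = P(Z < -0.431) ≈ 0.3334.

z = -0.43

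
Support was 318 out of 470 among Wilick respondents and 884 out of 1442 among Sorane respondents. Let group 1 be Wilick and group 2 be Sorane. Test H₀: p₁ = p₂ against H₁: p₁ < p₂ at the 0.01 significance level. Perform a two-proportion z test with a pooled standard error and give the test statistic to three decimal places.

p̂₁ = 318/470 ≈ 0.67660, p̂₂ = 884/1442 ≈ 0.61304.
Pooled p̂ = (318+884)/(470+1442) = 1202/1912 = 0.62866.
SE = √(p̂(1−p̂)(1/n₁+1/n₂)) = √(0.62866·0.37134·0.00282114) = √(0.000658585) = 0.02566.
z = (0.67660 − 0.61304)/0.02566 = 0.06356/0.02566 = 2.477.
p-value = P(Z < 2.477) ≈ 0.9934, so at α = 0.01 we fail to reject H₀.

z = 2.477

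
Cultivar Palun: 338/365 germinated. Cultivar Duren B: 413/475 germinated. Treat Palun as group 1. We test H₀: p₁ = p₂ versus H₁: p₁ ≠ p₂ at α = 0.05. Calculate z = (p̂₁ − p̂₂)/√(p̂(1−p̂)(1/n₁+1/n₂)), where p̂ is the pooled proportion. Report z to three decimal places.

z = 2.640

p̂₁ = 338/365 = 0.926027, p̂₂ = 413/475 = 0.869474.
Pooled p̂ = (338+413)/(365+475) = 751/840 = 0.894048.
SE = √(p̂(1−p̂)(1/n₁+1/n₂)) = √(0.894048·0.105952·0.00484499) = √(0.000458949) = 0.021423.
z = (0.926027 − 0.869474)/0.021423 = 0.056553/0.021423 = 2.640.
Two-sided p-value ≈ 2·Φ(−2.640) = 0.0083. With α = 0.05, reject H₀.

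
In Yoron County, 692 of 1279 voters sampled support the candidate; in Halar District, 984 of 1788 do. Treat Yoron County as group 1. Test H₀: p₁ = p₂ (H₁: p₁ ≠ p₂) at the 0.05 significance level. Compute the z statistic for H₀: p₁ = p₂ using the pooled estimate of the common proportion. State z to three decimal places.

z = -0.509

p̂₁ = 692/1279 ≈ 0.541048, p̂₂ = 984/1788 ≈ 0.550336.
Pooled p̂ = (692+984)/(1279+1788) = 1676/3067 = 0.546462.
SE = √(p̂(1−p̂)(1/n₁+1/n₂)) = √(0.546462·0.453538·0.00134114) = √(0.000332391) = 0.018232.
z = (0.541048 − 0.550336)/0.018232 = -0.009288/0.018232 = -0.509.
Two-sided p-value ≈ 2·Φ(−0.509) = 0.6104, so at α = 0.05 we fail to reject H₀.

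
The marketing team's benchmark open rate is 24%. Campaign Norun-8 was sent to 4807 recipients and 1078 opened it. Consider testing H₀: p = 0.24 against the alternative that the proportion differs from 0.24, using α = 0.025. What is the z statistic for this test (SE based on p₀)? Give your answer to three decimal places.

p̂ = 1078/4807 ≈ 0.224256.
Standard error under H₀: √(0.24×0.76/4807) = 0.006160.
z = (0.224256 − 0.24)/0.006160 = -0.015744/0.006160 = -2.556.
Two-sided p-value ≈ 2·Φ(−2.556) = 0.0106. With α = 0.025, reject H₀.

z = -2.556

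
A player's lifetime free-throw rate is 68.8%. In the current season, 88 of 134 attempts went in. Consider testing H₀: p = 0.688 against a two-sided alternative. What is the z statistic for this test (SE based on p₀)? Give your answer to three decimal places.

z = -0.782

p̂ = 88/134 ≈ 0.65672.
SE = √(p₀(1−p₀)/n) = √(0.21466/134) = 0.04002.
z = (0.65672 − 0.688)/0.04002 = -0.03128/0.04002 = -0.782.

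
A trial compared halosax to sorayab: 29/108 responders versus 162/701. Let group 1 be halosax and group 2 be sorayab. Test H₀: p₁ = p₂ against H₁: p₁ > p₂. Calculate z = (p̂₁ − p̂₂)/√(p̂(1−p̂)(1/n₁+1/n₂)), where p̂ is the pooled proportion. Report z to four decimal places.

z = 0.8524

p̂₁ = 29/108 ≈ 0.268519, p̂₂ = 162/701 ≈ 0.231098.
Pooled p̂ = (29+162)/(108+701) = 191/809 = 0.236094.
SE = √(0.180354 × 0.0106858) = 0.043900.
z = (0.268519 − 0.231098)/0.043900 = 0.037421/0.043900 = 0.8524.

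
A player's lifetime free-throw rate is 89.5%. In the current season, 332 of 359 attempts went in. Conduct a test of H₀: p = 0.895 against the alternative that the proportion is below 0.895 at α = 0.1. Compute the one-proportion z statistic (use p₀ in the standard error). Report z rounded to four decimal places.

z = 1.8413

p̂ = 332/359 ≈ 0.924791.
SE = √(p₀(1−p₀)/n) = √(0.093975/359) = 0.016179.
z = (0.924791 − 0.895)/0.016179 = 0.029791/0.016179 = 1.8413.
p-value = P(Z < 1.841) ≈ 0.9672; since p > α = 0.1, fail to reject H₀.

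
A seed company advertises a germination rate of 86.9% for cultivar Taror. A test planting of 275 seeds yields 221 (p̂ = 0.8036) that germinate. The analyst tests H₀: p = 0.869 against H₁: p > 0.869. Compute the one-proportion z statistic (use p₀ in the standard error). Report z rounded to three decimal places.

z = -3.213

p̂ = 221/275 ≈ 0.803636.
Standard error under H₀: √(0.869×0.131/275) = 0.020346.
z = (0.803636 − 0.869)/0.020346 = -0.065364/0.020346 = -3.213.
p-value = P(Z > -3.213) ≈ 0.9993.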